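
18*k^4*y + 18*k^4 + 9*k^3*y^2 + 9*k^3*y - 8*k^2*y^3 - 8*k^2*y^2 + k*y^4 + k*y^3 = (-6*k + y)*(-3*k + y)*(k + y)*(k*y + k)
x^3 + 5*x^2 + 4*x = x*(x + 1)*(x + 4)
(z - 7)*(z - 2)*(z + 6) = z^3 - 3*z^2 - 40*z + 84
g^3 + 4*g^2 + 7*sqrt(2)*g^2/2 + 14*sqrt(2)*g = g*(g + 4)*(g + 7*sqrt(2)/2)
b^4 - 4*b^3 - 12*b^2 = b^2*(b - 6)*(b + 2)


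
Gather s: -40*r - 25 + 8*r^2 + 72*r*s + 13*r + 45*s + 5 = 8*r^2 - 27*r + s*(72*r + 45) - 20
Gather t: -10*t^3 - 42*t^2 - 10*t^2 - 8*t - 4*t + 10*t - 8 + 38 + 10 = -10*t^3 - 52*t^2 - 2*t + 40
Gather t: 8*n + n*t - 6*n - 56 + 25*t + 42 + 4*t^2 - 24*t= 2*n + 4*t^2 + t*(n + 1) - 14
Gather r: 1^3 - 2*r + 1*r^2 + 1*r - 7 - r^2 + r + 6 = 0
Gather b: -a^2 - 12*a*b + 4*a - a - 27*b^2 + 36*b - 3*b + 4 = -a^2 + 3*a - 27*b^2 + b*(33 - 12*a) + 4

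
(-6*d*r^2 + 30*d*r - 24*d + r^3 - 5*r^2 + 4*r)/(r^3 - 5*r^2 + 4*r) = (-6*d + r)/r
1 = 1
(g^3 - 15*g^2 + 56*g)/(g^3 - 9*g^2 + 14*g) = (g - 8)/(g - 2)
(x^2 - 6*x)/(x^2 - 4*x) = (x - 6)/(x - 4)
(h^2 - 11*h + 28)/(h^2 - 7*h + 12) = (h - 7)/(h - 3)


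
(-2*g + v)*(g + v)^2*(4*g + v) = -8*g^4 - 14*g^3*v - 3*g^2*v^2 + 4*g*v^3 + v^4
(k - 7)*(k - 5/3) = k^2 - 26*k/3 + 35/3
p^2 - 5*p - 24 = (p - 8)*(p + 3)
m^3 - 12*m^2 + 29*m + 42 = (m - 7)*(m - 6)*(m + 1)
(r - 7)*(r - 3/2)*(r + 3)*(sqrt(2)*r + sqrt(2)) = sqrt(2)*r^4 - 9*sqrt(2)*r^3/2 - 41*sqrt(2)*r^2/2 + 33*sqrt(2)*r/2 + 63*sqrt(2)/2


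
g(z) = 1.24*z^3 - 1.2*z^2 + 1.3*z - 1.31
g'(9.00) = 281.02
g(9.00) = 817.15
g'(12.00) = 508.18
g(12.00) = 1984.21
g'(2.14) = 13.20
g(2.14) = 8.13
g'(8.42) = 244.83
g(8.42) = 664.78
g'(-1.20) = 9.54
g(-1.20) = -6.74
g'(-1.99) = 20.81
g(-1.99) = -18.42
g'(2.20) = 14.02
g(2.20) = 8.95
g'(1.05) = 2.88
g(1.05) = 0.17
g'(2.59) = 20.04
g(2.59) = 15.55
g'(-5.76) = 138.54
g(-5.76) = -285.58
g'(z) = 3.72*z^2 - 2.4*z + 1.3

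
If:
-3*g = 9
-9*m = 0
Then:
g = -3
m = 0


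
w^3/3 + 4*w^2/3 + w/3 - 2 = (w/3 + 1)*(w - 1)*(w + 2)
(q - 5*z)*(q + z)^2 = q^3 - 3*q^2*z - 9*q*z^2 - 5*z^3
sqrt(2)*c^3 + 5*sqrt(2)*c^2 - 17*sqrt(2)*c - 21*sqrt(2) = (c - 3)*(c + 7)*(sqrt(2)*c + sqrt(2))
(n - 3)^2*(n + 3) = n^3 - 3*n^2 - 9*n + 27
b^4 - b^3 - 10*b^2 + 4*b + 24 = (b - 3)*(b - 2)*(b + 2)^2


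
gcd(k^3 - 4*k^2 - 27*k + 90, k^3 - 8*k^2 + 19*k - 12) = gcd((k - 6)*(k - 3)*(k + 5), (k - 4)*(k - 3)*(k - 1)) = k - 3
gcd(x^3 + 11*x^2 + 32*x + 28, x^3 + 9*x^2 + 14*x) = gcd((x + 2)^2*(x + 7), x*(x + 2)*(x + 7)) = x^2 + 9*x + 14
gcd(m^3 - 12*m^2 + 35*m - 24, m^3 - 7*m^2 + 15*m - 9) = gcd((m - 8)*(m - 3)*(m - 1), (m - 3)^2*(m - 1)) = m^2 - 4*m + 3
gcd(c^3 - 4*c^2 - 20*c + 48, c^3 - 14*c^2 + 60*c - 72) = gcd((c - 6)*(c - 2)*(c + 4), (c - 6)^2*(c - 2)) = c^2 - 8*c + 12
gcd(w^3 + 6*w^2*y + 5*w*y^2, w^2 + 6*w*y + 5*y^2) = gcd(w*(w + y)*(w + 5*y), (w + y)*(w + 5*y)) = w^2 + 6*w*y + 5*y^2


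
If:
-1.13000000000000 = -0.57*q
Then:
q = 1.98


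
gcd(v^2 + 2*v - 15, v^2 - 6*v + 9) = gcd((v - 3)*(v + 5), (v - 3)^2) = v - 3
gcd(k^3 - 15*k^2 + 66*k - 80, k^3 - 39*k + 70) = k^2 - 7*k + 10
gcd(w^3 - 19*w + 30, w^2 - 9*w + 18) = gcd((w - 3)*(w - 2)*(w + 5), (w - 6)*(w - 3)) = w - 3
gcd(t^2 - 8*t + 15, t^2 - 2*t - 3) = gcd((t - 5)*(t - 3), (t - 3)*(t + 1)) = t - 3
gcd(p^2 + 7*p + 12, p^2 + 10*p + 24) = p + 4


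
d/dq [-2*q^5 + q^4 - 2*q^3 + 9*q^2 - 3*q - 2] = -10*q^4 + 4*q^3 - 6*q^2 + 18*q - 3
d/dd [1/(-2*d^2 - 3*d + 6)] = (4*d + 3)/(2*d^2 + 3*d - 6)^2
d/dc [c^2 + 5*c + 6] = 2*c + 5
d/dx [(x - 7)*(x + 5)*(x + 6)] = 3*x^2 + 8*x - 47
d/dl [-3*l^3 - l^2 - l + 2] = -9*l^2 - 2*l - 1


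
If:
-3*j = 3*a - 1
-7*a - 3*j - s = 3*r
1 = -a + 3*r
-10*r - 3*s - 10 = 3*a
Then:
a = 11/13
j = -20/39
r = 8/13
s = -81/13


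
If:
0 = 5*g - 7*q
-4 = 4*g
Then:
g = -1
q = -5/7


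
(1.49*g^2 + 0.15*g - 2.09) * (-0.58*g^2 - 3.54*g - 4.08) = -0.8642*g^4 - 5.3616*g^3 - 5.398*g^2 + 6.7866*g + 8.5272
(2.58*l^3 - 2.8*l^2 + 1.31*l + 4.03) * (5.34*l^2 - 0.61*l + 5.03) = 13.7772*l^5 - 16.5258*l^4 + 21.6808*l^3 + 6.6371*l^2 + 4.131*l + 20.2709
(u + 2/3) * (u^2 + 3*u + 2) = u^3 + 11*u^2/3 + 4*u + 4/3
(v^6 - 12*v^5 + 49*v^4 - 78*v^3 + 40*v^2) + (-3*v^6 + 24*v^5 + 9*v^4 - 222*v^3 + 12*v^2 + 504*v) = -2*v^6 + 12*v^5 + 58*v^4 - 300*v^3 + 52*v^2 + 504*v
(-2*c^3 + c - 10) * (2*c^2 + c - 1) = -4*c^5 - 2*c^4 + 4*c^3 - 19*c^2 - 11*c + 10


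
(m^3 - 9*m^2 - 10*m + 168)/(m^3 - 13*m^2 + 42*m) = (m + 4)/m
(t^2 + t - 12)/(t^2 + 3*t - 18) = (t + 4)/(t + 6)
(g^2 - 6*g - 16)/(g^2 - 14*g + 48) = (g + 2)/(g - 6)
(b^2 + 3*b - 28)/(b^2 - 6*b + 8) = (b + 7)/(b - 2)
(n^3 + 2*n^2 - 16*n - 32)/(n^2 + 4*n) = n - 2 - 8/n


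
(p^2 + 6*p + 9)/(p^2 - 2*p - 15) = (p + 3)/(p - 5)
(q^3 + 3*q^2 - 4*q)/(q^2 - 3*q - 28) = q*(q - 1)/(q - 7)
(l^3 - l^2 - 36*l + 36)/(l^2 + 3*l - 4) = (l^2 - 36)/(l + 4)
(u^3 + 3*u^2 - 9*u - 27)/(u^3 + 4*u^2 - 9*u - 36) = (u + 3)/(u + 4)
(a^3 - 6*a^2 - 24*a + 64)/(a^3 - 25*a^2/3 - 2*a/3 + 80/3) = 3*(a + 4)/(3*a + 5)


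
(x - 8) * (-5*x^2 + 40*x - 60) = -5*x^3 + 80*x^2 - 380*x + 480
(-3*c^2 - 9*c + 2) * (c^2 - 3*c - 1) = -3*c^4 + 32*c^2 + 3*c - 2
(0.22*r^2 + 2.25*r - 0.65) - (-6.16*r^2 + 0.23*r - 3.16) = 6.38*r^2 + 2.02*r + 2.51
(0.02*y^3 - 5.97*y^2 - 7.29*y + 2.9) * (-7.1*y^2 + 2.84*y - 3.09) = -0.142*y^5 + 42.4438*y^4 + 34.7424*y^3 - 22.8463*y^2 + 30.7621*y - 8.961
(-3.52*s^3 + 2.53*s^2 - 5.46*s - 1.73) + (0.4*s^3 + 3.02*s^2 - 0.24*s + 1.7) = -3.12*s^3 + 5.55*s^2 - 5.7*s - 0.03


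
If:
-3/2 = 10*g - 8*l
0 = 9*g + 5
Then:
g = -5/9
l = -73/144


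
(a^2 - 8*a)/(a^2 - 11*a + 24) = a/(a - 3)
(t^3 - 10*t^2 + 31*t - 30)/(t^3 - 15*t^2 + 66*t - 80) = (t - 3)/(t - 8)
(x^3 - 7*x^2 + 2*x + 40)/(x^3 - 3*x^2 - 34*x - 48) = (x^2 - 9*x + 20)/(x^2 - 5*x - 24)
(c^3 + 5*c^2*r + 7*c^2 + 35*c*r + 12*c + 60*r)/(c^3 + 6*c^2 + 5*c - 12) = (c + 5*r)/(c - 1)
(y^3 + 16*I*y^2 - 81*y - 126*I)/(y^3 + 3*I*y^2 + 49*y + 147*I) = (y + 6*I)/(y - 7*I)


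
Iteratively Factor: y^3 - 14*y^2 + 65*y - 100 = (y - 5)*(y^2 - 9*y + 20) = (y - 5)*(y - 4)*(y - 5)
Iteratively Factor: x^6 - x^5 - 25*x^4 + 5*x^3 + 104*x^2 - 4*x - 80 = (x + 1)*(x^5 - 2*x^4 - 23*x^3 + 28*x^2 + 76*x - 80) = (x - 5)*(x + 1)*(x^4 + 3*x^3 - 8*x^2 - 12*x + 16) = (x - 5)*(x + 1)*(x + 2)*(x^3 + x^2 - 10*x + 8) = (x - 5)*(x + 1)*(x + 2)*(x + 4)*(x^2 - 3*x + 2) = (x - 5)*(x - 1)*(x + 1)*(x + 2)*(x + 4)*(x - 2)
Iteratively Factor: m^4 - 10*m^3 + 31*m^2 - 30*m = (m)*(m^3 - 10*m^2 + 31*m - 30) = m*(m - 3)*(m^2 - 7*m + 10) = m*(m - 3)*(m - 2)*(m - 5)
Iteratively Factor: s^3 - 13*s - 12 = (s + 3)*(s^2 - 3*s - 4) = (s + 1)*(s + 3)*(s - 4)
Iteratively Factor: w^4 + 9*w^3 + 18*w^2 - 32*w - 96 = (w + 4)*(w^3 + 5*w^2 - 2*w - 24) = (w - 2)*(w + 4)*(w^2 + 7*w + 12) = (w - 2)*(w + 3)*(w + 4)*(w + 4)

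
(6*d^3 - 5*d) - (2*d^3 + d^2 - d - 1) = 4*d^3 - d^2 - 4*d + 1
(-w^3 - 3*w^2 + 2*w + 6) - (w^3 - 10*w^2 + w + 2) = -2*w^3 + 7*w^2 + w + 4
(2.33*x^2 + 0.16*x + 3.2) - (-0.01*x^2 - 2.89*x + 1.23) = 2.34*x^2 + 3.05*x + 1.97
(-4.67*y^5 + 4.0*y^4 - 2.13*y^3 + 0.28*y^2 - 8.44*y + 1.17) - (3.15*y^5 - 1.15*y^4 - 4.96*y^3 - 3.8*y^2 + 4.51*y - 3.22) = -7.82*y^5 + 5.15*y^4 + 2.83*y^3 + 4.08*y^2 - 12.95*y + 4.39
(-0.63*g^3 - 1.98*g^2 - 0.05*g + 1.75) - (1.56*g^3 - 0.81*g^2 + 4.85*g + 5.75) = -2.19*g^3 - 1.17*g^2 - 4.9*g - 4.0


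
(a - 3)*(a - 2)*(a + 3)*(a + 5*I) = a^4 - 2*a^3 + 5*I*a^3 - 9*a^2 - 10*I*a^2 + 18*a - 45*I*a + 90*I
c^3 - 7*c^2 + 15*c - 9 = (c - 3)^2*(c - 1)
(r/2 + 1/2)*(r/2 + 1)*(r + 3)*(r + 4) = r^4/4 + 5*r^3/2 + 35*r^2/4 + 25*r/2 + 6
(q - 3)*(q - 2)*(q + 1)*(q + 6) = q^4 + 2*q^3 - 23*q^2 + 12*q + 36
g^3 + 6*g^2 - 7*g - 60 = (g - 3)*(g + 4)*(g + 5)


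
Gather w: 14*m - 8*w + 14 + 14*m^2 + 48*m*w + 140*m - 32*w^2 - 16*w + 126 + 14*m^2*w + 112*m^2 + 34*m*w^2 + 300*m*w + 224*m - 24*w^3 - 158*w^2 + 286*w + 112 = 126*m^2 + 378*m - 24*w^3 + w^2*(34*m - 190) + w*(14*m^2 + 348*m + 262) + 252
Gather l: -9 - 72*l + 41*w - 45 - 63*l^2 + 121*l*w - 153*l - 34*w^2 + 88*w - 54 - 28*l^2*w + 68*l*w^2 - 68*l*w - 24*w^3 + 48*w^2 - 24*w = l^2*(-28*w - 63) + l*(68*w^2 + 53*w - 225) - 24*w^3 + 14*w^2 + 105*w - 108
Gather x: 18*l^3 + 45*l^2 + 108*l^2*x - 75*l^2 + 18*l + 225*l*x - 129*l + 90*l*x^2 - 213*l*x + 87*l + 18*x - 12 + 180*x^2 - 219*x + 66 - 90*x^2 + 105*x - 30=18*l^3 - 30*l^2 - 24*l + x^2*(90*l + 90) + x*(108*l^2 + 12*l - 96) + 24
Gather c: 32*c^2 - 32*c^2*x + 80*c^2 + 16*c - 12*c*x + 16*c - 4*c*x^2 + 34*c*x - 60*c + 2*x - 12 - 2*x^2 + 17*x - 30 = c^2*(112 - 32*x) + c*(-4*x^2 + 22*x - 28) - 2*x^2 + 19*x - 42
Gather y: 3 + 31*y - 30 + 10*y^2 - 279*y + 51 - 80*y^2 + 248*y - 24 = -70*y^2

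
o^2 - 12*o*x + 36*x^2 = (o - 6*x)^2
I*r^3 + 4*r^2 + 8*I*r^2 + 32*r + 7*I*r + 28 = (r + 7)*(r - 4*I)*(I*r + I)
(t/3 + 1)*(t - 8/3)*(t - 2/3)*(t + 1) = t^4/3 + 2*t^3/9 - 77*t^2/27 - 26*t/27 + 16/9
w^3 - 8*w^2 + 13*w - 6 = (w - 6)*(w - 1)^2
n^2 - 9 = (n - 3)*(n + 3)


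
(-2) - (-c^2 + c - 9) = c^2 - c + 7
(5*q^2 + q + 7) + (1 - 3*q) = 5*q^2 - 2*q + 8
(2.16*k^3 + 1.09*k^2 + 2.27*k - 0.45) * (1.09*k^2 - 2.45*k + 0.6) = 2.3544*k^5 - 4.1039*k^4 + 1.0998*k^3 - 5.398*k^2 + 2.4645*k - 0.27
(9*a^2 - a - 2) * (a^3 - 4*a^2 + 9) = 9*a^5 - 37*a^4 + 2*a^3 + 89*a^2 - 9*a - 18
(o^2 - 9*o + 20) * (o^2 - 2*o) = o^4 - 11*o^3 + 38*o^2 - 40*o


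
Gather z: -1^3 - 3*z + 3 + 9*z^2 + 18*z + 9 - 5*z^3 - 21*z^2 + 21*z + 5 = -5*z^3 - 12*z^2 + 36*z + 16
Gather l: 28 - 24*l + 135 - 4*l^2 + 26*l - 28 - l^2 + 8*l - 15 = -5*l^2 + 10*l + 120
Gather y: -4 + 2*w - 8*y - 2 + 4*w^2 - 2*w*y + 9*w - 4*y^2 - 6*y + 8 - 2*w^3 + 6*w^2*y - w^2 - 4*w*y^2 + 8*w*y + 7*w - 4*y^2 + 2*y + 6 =-2*w^3 + 3*w^2 + 18*w + y^2*(-4*w - 8) + y*(6*w^2 + 6*w - 12) + 8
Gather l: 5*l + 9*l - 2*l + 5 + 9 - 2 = 12*l + 12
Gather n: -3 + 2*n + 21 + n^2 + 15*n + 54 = n^2 + 17*n + 72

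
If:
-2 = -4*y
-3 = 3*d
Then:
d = -1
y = 1/2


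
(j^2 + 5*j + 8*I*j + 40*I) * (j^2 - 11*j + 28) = j^4 - 6*j^3 + 8*I*j^3 - 27*j^2 - 48*I*j^2 + 140*j - 216*I*j + 1120*I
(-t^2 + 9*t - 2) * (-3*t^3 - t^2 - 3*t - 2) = 3*t^5 - 26*t^4 - 23*t^2 - 12*t + 4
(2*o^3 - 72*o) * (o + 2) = 2*o^4 + 4*o^3 - 72*o^2 - 144*o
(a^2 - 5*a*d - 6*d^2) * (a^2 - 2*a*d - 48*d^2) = a^4 - 7*a^3*d - 44*a^2*d^2 + 252*a*d^3 + 288*d^4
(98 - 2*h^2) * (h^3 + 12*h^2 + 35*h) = -2*h^5 - 24*h^4 + 28*h^3 + 1176*h^2 + 3430*h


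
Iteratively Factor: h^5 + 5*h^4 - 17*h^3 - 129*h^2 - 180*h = (h)*(h^4 + 5*h^3 - 17*h^2 - 129*h - 180) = h*(h + 4)*(h^3 + h^2 - 21*h - 45) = h*(h - 5)*(h + 4)*(h^2 + 6*h + 9) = h*(h - 5)*(h + 3)*(h + 4)*(h + 3)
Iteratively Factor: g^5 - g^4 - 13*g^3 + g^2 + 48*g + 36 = (g + 2)*(g^4 - 3*g^3 - 7*g^2 + 15*g + 18) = (g + 2)^2*(g^3 - 5*g^2 + 3*g + 9) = (g + 1)*(g + 2)^2*(g^2 - 6*g + 9) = (g - 3)*(g + 1)*(g + 2)^2*(g - 3)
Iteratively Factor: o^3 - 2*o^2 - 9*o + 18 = (o + 3)*(o^2 - 5*o + 6) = (o - 2)*(o + 3)*(o - 3)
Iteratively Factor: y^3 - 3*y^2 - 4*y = (y - 4)*(y^2 + y) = y*(y - 4)*(y + 1)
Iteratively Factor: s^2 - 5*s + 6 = (s - 2)*(s - 3)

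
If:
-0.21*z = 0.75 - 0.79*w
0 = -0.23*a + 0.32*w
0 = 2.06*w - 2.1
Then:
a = 1.42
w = 1.02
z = 0.26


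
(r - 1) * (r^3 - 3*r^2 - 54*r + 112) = r^4 - 4*r^3 - 51*r^2 + 166*r - 112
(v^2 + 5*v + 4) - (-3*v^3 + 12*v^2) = 3*v^3 - 11*v^2 + 5*v + 4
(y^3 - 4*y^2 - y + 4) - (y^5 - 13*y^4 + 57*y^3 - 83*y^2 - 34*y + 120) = -y^5 + 13*y^4 - 56*y^3 + 79*y^2 + 33*y - 116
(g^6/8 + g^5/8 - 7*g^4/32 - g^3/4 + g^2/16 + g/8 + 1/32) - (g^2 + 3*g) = g^6/8 + g^5/8 - 7*g^4/32 - g^3/4 - 15*g^2/16 - 23*g/8 + 1/32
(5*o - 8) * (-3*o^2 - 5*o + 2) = -15*o^3 - o^2 + 50*o - 16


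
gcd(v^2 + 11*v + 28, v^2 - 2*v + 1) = 1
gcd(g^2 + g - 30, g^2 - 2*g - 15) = g - 5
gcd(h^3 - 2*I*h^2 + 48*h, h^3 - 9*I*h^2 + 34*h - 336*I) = h^2 - 2*I*h + 48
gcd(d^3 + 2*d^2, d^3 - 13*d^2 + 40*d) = d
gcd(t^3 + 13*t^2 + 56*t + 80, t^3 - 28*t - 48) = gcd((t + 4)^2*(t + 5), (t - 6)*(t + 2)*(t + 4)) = t + 4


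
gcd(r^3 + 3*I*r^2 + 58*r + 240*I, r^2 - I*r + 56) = r - 8*I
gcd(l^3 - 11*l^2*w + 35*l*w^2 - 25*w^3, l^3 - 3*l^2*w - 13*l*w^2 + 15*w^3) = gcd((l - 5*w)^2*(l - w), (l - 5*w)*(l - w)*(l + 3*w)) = l^2 - 6*l*w + 5*w^2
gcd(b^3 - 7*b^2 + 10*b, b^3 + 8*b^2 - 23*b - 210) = b - 5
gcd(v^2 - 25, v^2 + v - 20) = v + 5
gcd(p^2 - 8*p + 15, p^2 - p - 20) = p - 5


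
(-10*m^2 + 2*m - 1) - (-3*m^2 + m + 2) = -7*m^2 + m - 3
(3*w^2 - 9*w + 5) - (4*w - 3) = 3*w^2 - 13*w + 8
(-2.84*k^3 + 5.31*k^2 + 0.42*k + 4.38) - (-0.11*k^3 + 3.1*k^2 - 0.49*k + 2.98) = -2.73*k^3 + 2.21*k^2 + 0.91*k + 1.4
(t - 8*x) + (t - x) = 2*t - 9*x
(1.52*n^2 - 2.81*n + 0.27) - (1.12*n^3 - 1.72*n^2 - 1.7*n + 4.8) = -1.12*n^3 + 3.24*n^2 - 1.11*n - 4.53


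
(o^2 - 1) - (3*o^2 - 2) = 1 - 2*o^2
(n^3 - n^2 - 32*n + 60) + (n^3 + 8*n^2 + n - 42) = 2*n^3 + 7*n^2 - 31*n + 18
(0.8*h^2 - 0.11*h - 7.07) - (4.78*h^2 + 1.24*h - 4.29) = -3.98*h^2 - 1.35*h - 2.78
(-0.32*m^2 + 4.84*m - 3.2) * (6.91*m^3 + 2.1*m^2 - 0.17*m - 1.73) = -2.2112*m^5 + 32.7724*m^4 - 11.8936*m^3 - 6.9892*m^2 - 7.8292*m + 5.536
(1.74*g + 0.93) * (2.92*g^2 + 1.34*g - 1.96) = 5.0808*g^3 + 5.0472*g^2 - 2.1642*g - 1.8228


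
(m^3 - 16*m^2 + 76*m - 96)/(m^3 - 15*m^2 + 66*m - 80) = (m - 6)/(m - 5)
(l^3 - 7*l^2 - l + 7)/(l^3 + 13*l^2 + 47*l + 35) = (l^2 - 8*l + 7)/(l^2 + 12*l + 35)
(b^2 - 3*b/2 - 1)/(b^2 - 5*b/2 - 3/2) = (b - 2)/(b - 3)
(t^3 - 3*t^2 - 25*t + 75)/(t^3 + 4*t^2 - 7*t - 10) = (t^2 - 8*t + 15)/(t^2 - t - 2)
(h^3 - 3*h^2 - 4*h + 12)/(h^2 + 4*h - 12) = (h^2 - h - 6)/(h + 6)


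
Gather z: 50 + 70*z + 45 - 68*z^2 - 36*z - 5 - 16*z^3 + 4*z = -16*z^3 - 68*z^2 + 38*z + 90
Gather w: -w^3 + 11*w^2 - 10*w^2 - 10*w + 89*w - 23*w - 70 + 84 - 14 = -w^3 + w^2 + 56*w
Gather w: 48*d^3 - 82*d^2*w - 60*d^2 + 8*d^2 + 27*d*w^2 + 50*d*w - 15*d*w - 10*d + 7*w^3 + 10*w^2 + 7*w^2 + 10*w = 48*d^3 - 52*d^2 - 10*d + 7*w^3 + w^2*(27*d + 17) + w*(-82*d^2 + 35*d + 10)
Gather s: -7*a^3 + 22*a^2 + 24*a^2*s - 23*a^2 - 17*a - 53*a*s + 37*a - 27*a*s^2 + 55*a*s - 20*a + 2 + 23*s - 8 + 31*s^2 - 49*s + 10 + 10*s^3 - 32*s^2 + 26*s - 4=-7*a^3 - a^2 + 10*s^3 + s^2*(-27*a - 1) + s*(24*a^2 + 2*a)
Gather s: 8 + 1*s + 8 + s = 2*s + 16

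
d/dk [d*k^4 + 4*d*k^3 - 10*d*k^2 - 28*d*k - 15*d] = 4*d*(k^3 + 3*k^2 - 5*k - 7)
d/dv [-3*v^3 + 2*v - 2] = 2 - 9*v^2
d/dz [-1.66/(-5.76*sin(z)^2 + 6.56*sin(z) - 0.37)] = (10.8896 - 19.1232*sin(z))*cos(z)/(5.76*sin(z)^2 - 6.56*sin(z) + 0.37)^2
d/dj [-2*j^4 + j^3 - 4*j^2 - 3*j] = -8*j^3 + 3*j^2 - 8*j - 3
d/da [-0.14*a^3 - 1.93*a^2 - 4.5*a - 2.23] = -0.42*a^2 - 3.86*a - 4.5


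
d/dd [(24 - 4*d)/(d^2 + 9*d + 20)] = 4*(d^2 - 12*d - 74)/(d^4 + 18*d^3 + 121*d^2 + 360*d + 400)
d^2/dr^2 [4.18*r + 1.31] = 0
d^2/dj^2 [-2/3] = 0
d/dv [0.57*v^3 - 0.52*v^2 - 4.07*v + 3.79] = 1.71*v^2 - 1.04*v - 4.07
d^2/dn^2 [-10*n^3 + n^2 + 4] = 2 - 60*n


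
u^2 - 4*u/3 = u*(u - 4/3)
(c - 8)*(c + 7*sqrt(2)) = c^2 - 8*c + 7*sqrt(2)*c - 56*sqrt(2)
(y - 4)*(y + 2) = y^2 - 2*y - 8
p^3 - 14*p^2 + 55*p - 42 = (p - 7)*(p - 6)*(p - 1)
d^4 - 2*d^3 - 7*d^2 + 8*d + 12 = (d - 3)*(d - 2)*(d + 1)*(d + 2)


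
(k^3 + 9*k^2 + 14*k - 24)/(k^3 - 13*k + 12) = (k + 6)/(k - 3)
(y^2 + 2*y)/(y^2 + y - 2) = y/(y - 1)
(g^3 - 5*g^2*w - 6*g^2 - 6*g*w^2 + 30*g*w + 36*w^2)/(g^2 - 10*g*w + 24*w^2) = (-g^2 - g*w + 6*g + 6*w)/(-g + 4*w)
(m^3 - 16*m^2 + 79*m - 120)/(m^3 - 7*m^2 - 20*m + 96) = (m - 5)/(m + 4)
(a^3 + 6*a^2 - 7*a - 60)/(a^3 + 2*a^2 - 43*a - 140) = (a - 3)/(a - 7)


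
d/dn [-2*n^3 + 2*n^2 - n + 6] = -6*n^2 + 4*n - 1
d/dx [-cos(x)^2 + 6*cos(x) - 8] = 2*(cos(x) - 3)*sin(x)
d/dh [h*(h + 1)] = 2*h + 1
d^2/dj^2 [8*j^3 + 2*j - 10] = 48*j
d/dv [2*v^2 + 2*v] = 4*v + 2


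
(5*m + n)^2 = 25*m^2 + 10*m*n + n^2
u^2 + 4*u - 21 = (u - 3)*(u + 7)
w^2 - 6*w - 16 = (w - 8)*(w + 2)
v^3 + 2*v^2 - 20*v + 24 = (v - 2)^2*(v + 6)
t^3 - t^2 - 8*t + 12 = (t - 2)^2*(t + 3)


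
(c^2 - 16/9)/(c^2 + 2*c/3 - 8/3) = (c + 4/3)/(c + 2)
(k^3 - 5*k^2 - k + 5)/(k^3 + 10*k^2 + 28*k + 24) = (k^3 - 5*k^2 - k + 5)/(k^3 + 10*k^2 + 28*k + 24)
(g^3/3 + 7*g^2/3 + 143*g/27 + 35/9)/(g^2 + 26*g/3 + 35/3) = (3*g^2 + 16*g + 21)/(9*(g + 7))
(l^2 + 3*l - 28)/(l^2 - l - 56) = (l - 4)/(l - 8)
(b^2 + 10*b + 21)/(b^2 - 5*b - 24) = (b + 7)/(b - 8)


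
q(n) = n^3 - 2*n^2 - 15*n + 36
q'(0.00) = -15.00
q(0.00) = 36.00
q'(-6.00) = 117.00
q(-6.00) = -162.00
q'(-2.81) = 19.93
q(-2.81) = 40.17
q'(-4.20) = 54.72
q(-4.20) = -10.37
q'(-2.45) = 12.81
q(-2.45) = 46.04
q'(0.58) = -16.31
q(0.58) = 26.82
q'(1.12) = -15.72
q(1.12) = 18.10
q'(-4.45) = 62.21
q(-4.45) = -24.98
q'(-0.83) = -9.61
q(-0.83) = 46.50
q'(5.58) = 56.09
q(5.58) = 63.77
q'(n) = 3*n^2 - 4*n - 15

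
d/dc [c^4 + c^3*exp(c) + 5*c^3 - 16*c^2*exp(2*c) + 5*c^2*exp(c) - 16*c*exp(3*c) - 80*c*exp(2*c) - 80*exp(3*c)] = c^3*exp(c) + 4*c^3 - 32*c^2*exp(2*c) + 8*c^2*exp(c) + 15*c^2 - 48*c*exp(3*c) - 192*c*exp(2*c) + 10*c*exp(c) - 256*exp(3*c) - 80*exp(2*c)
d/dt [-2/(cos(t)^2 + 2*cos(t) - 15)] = -4*(cos(t) + 1)*sin(t)/(cos(t)^2 + 2*cos(t) - 15)^2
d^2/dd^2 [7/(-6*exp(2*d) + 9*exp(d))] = 7*((2*exp(d) - 3)*(8*exp(d) - 3) - 2*(4*exp(d) - 3)^2)*exp(-d)/(3*(2*exp(d) - 3)^3)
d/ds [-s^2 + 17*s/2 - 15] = 17/2 - 2*s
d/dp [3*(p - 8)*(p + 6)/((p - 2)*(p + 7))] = 3*(7*p^2 + 68*p + 268)/(p^4 + 10*p^3 - 3*p^2 - 140*p + 196)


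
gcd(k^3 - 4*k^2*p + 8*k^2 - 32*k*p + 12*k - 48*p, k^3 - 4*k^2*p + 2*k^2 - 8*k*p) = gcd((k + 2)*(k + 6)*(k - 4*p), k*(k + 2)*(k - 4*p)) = -k^2 + 4*k*p - 2*k + 8*p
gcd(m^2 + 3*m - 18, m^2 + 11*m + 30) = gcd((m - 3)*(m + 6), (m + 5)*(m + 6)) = m + 6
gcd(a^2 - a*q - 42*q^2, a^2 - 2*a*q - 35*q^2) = -a + 7*q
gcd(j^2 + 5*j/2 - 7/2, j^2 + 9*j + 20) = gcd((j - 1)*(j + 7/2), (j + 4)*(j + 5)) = 1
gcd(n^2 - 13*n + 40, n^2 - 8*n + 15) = n - 5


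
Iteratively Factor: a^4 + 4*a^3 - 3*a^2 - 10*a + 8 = (a + 2)*(a^3 + 2*a^2 - 7*a + 4) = (a - 1)*(a + 2)*(a^2 + 3*a - 4) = (a - 1)*(a + 2)*(a + 4)*(a - 1)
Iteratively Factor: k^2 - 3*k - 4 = (k + 1)*(k - 4)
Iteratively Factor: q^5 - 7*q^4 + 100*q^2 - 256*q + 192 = (q - 3)*(q^4 - 4*q^3 - 12*q^2 + 64*q - 64) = (q - 3)*(q - 2)*(q^3 - 2*q^2 - 16*q + 32) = (q - 4)*(q - 3)*(q - 2)*(q^2 + 2*q - 8) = (q - 4)*(q - 3)*(q - 2)*(q + 4)*(q - 2)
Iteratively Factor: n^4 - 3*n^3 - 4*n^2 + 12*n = (n + 2)*(n^3 - 5*n^2 + 6*n) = (n - 2)*(n + 2)*(n^2 - 3*n) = n*(n - 2)*(n + 2)*(n - 3)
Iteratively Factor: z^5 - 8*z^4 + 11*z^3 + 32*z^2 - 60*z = (z - 5)*(z^4 - 3*z^3 - 4*z^2 + 12*z) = (z - 5)*(z - 3)*(z^3 - 4*z) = (z - 5)*(z - 3)*(z + 2)*(z^2 - 2*z) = (z - 5)*(z - 3)*(z - 2)*(z + 2)*(z)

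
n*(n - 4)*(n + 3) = n^3 - n^2 - 12*n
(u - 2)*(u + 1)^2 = u^3 - 3*u - 2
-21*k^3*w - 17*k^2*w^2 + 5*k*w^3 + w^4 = w*(-3*k + w)*(k + w)*(7*k + w)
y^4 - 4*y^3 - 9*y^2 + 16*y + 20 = (y - 5)*(y - 2)*(y + 1)*(y + 2)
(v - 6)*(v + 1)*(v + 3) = v^3 - 2*v^2 - 21*v - 18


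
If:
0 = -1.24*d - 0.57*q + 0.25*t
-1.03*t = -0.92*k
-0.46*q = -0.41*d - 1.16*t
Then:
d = -0.6792687476682*t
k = 1.1195652173913*t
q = 1.91630394229573*t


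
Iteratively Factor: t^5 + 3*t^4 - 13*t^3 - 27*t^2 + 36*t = (t)*(t^4 + 3*t^3 - 13*t^2 - 27*t + 36) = t*(t - 1)*(t^3 + 4*t^2 - 9*t - 36) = t*(t - 3)*(t - 1)*(t^2 + 7*t + 12) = t*(t - 3)*(t - 1)*(t + 3)*(t + 4)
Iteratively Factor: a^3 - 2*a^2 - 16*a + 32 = (a - 4)*(a^2 + 2*a - 8) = (a - 4)*(a - 2)*(a + 4)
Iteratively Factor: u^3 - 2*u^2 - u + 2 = (u - 2)*(u^2 - 1) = (u - 2)*(u + 1)*(u - 1)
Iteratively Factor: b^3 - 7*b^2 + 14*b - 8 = (b - 1)*(b^2 - 6*b + 8) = (b - 2)*(b - 1)*(b - 4)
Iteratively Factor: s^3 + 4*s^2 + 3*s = (s + 3)*(s^2 + s) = (s + 1)*(s + 3)*(s)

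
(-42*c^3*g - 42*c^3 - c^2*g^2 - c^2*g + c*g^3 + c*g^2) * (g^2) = -42*c^3*g^3 - 42*c^3*g^2 - c^2*g^4 - c^2*g^3 + c*g^5 + c*g^4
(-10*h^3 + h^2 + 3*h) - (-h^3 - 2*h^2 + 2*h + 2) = -9*h^3 + 3*h^2 + h - 2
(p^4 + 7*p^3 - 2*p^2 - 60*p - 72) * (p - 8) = p^5 - p^4 - 58*p^3 - 44*p^2 + 408*p + 576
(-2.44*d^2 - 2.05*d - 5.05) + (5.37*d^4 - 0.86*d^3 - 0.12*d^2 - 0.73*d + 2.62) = 5.37*d^4 - 0.86*d^3 - 2.56*d^2 - 2.78*d - 2.43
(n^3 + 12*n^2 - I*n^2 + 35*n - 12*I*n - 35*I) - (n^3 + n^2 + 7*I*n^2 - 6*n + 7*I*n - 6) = 11*n^2 - 8*I*n^2 + 41*n - 19*I*n + 6 - 35*I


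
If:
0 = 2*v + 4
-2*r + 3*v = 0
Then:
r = -3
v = -2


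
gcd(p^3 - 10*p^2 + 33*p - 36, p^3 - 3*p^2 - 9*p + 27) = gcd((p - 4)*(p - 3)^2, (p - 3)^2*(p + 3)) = p^2 - 6*p + 9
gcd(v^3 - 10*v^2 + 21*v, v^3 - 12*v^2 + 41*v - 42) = v^2 - 10*v + 21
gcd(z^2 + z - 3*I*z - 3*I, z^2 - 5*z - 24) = 1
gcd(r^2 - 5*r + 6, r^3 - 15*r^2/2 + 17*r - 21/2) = r - 3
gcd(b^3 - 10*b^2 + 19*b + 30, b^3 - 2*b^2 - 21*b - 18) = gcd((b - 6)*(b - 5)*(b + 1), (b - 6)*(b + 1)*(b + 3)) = b^2 - 5*b - 6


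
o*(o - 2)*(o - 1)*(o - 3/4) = o^4 - 15*o^3/4 + 17*o^2/4 - 3*o/2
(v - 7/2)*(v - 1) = v^2 - 9*v/2 + 7/2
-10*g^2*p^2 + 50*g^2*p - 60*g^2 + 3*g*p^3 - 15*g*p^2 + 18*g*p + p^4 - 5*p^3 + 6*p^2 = (-2*g + p)*(5*g + p)*(p - 3)*(p - 2)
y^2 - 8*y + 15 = (y - 5)*(y - 3)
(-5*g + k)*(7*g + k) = -35*g^2 + 2*g*k + k^2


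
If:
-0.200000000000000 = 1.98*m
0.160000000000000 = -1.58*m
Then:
No Solution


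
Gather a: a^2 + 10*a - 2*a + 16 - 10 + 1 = a^2 + 8*a + 7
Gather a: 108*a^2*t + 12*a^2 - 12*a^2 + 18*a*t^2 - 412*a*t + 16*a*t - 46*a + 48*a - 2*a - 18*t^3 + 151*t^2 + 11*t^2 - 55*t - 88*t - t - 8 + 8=108*a^2*t + a*(18*t^2 - 396*t) - 18*t^3 + 162*t^2 - 144*t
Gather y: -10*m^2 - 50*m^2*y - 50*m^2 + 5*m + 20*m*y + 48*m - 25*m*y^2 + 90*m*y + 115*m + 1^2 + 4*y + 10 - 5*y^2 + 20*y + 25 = -60*m^2 + 168*m + y^2*(-25*m - 5) + y*(-50*m^2 + 110*m + 24) + 36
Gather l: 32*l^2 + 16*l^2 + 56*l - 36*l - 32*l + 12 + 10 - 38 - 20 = 48*l^2 - 12*l - 36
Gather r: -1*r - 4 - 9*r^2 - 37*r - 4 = -9*r^2 - 38*r - 8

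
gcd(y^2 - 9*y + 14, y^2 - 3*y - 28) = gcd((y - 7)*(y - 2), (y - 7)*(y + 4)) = y - 7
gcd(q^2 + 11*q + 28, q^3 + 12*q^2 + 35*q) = q + 7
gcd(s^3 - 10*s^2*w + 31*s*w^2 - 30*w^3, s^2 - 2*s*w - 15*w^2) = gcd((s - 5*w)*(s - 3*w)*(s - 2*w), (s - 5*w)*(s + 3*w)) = s - 5*w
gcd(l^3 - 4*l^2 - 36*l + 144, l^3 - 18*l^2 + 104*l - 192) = l^2 - 10*l + 24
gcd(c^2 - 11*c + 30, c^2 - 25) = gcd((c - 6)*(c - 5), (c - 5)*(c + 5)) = c - 5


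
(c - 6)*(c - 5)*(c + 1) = c^3 - 10*c^2 + 19*c + 30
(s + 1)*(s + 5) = s^2 + 6*s + 5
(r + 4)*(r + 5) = r^2 + 9*r + 20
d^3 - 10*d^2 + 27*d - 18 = (d - 6)*(d - 3)*(d - 1)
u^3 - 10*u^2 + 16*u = u*(u - 8)*(u - 2)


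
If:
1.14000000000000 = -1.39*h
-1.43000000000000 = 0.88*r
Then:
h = -0.82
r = -1.62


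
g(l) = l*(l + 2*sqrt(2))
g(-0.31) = -0.78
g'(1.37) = 5.57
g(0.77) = 2.77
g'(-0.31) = 2.21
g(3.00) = 17.49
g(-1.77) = -1.87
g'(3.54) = 9.91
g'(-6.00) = -9.17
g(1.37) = 5.75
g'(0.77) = 4.37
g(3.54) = 22.54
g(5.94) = 52.08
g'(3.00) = 8.83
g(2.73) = 15.17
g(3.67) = 23.85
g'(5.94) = 14.71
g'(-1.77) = -0.71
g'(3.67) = 10.17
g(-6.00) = 19.03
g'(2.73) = 8.29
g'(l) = 2*l + 2*sqrt(2)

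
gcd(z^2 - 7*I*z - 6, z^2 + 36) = z - 6*I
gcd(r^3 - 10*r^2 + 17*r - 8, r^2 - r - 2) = 1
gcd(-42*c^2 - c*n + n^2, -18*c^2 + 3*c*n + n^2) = 6*c + n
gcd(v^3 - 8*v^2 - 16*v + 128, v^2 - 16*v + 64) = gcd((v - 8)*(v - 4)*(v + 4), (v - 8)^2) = v - 8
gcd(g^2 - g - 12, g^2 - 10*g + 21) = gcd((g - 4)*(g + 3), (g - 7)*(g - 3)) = 1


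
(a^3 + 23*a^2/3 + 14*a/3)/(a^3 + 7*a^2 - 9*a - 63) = a*(3*a + 2)/(3*(a^2 - 9))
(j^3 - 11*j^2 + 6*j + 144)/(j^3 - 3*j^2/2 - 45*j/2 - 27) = 2*(j - 8)/(2*j + 3)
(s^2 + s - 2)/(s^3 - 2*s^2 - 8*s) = (s - 1)/(s*(s - 4))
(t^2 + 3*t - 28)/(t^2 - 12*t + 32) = (t + 7)/(t - 8)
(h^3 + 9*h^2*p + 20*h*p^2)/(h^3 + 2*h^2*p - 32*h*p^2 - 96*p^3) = h*(-h - 5*p)/(-h^2 + 2*h*p + 24*p^2)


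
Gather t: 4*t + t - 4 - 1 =5*t - 5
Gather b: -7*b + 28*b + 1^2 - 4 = 21*b - 3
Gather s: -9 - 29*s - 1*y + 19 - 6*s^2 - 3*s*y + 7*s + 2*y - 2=-6*s^2 + s*(-3*y - 22) + y + 8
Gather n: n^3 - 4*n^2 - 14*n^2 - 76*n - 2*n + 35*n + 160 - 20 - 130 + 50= n^3 - 18*n^2 - 43*n + 60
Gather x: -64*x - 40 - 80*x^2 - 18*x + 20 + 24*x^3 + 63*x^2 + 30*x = 24*x^3 - 17*x^2 - 52*x - 20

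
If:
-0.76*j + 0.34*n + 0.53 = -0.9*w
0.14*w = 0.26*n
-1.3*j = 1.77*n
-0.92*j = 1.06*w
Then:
No Solution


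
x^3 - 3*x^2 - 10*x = x*(x - 5)*(x + 2)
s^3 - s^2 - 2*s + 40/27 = (s - 5/3)*(s - 2/3)*(s + 4/3)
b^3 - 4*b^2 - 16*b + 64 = (b - 4)^2*(b + 4)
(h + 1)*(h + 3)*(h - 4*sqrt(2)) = h^3 - 4*sqrt(2)*h^2 + 4*h^2 - 16*sqrt(2)*h + 3*h - 12*sqrt(2)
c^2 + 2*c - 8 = (c - 2)*(c + 4)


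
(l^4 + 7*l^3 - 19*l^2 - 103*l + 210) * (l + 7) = l^5 + 14*l^4 + 30*l^3 - 236*l^2 - 511*l + 1470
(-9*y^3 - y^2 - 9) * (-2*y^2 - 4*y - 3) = 18*y^5 + 38*y^4 + 31*y^3 + 21*y^2 + 36*y + 27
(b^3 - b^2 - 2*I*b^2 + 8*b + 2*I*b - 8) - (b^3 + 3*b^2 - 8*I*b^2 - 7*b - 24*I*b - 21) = -4*b^2 + 6*I*b^2 + 15*b + 26*I*b + 13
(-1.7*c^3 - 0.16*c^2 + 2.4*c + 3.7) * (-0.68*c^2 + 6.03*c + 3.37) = 1.156*c^5 - 10.1422*c^4 - 8.3258*c^3 + 11.4168*c^2 + 30.399*c + 12.469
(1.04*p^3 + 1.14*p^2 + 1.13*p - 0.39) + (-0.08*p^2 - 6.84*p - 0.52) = 1.04*p^3 + 1.06*p^2 - 5.71*p - 0.91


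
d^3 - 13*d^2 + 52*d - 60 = (d - 6)*(d - 5)*(d - 2)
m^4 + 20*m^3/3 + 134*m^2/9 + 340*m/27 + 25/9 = (m + 1/3)*(m + 5/3)^2*(m + 3)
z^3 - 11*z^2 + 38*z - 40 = (z - 5)*(z - 4)*(z - 2)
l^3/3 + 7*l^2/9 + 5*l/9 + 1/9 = (l/3 + 1/3)*(l + 1/3)*(l + 1)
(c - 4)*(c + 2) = c^2 - 2*c - 8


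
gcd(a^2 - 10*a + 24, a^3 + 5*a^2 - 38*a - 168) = a - 6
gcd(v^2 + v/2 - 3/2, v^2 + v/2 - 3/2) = v^2 + v/2 - 3/2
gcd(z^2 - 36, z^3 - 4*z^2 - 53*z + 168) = 1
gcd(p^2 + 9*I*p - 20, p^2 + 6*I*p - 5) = p + 5*I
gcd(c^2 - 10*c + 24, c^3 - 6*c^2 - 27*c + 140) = c - 4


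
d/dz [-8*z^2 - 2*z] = -16*z - 2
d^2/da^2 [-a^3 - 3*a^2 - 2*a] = -6*a - 6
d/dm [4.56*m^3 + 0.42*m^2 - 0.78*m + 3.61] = 13.68*m^2 + 0.84*m - 0.78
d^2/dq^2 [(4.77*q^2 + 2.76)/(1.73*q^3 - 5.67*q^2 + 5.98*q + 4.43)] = (28.552266*q^6 - 196.9605*q^4 - 621.496134*q^3 + 1422.58563*q^2 - 688.40748*q + 523.270866)/(5.177717*q^9 - 50.909229*q^8 + 220.545417*q^7 - 494.45913*q^6 + 501.621864*q^5 + 93.9552089999998*q^4 - 585.537005*q^3 + 141.436167*q^2 + 352.070706*q + 86.938307)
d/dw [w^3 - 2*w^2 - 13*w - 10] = 3*w^2 - 4*w - 13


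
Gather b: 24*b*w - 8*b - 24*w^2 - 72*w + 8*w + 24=b*(24*w - 8) - 24*w^2 - 64*w + 24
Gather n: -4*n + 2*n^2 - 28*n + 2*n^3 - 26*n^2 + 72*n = 2*n^3 - 24*n^2 + 40*n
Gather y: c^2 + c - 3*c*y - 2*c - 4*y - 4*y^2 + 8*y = c^2 - c - 4*y^2 + y*(4 - 3*c)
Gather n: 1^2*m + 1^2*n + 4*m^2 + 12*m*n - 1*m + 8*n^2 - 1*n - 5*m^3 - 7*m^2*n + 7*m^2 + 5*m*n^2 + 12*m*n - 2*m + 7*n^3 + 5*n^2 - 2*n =-5*m^3 + 11*m^2 - 2*m + 7*n^3 + n^2*(5*m + 13) + n*(-7*m^2 + 24*m - 2)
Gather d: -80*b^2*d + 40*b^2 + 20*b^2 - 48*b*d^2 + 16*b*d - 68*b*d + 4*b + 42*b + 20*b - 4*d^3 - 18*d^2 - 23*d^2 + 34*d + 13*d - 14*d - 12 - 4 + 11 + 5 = 60*b^2 + 66*b - 4*d^3 + d^2*(-48*b - 41) + d*(-80*b^2 - 52*b + 33)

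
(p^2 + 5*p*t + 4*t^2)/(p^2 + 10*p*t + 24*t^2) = (p + t)/(p + 6*t)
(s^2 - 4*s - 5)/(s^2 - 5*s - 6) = (s - 5)/(s - 6)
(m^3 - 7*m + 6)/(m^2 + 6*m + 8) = (m^3 - 7*m + 6)/(m^2 + 6*m + 8)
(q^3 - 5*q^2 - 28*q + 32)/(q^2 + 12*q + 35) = (q^3 - 5*q^2 - 28*q + 32)/(q^2 + 12*q + 35)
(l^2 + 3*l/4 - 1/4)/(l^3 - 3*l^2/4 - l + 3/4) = (4*l - 1)/(4*l^2 - 7*l + 3)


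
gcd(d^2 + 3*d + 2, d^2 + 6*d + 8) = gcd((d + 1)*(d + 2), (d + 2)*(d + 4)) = d + 2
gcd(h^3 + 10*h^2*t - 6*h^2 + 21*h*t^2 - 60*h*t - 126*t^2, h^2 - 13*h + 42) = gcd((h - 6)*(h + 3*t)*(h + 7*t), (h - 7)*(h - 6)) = h - 6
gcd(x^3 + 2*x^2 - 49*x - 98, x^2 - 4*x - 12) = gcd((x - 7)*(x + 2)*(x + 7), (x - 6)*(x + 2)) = x + 2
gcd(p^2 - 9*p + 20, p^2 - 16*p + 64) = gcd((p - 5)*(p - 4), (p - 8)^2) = 1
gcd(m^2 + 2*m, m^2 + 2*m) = m^2 + 2*m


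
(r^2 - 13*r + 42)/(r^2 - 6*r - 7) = (r - 6)/(r + 1)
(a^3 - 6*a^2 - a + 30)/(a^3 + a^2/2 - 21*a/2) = 2*(a^2 - 3*a - 10)/(a*(2*a + 7))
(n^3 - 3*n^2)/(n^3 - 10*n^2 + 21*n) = n/(n - 7)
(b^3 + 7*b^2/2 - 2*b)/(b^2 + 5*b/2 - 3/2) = b*(b + 4)/(b + 3)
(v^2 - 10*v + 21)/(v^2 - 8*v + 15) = (v - 7)/(v - 5)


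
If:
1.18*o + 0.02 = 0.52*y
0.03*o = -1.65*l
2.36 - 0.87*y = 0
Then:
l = -0.02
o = 1.18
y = 2.71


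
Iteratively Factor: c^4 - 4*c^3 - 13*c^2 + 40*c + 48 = (c - 4)*(c^3 - 13*c - 12) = (c - 4)*(c + 3)*(c^2 - 3*c - 4) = (c - 4)*(c + 1)*(c + 3)*(c - 4)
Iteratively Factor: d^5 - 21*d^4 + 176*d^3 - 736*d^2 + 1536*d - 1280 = (d - 4)*(d^4 - 17*d^3 + 108*d^2 - 304*d + 320) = (d - 4)^2*(d^3 - 13*d^2 + 56*d - 80) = (d - 4)^3*(d^2 - 9*d + 20) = (d - 4)^4*(d - 5)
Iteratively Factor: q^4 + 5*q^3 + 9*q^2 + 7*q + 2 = (q + 1)*(q^3 + 4*q^2 + 5*q + 2) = (q + 1)^2*(q^2 + 3*q + 2) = (q + 1)^2*(q + 2)*(q + 1)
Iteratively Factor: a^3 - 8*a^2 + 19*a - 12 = (a - 4)*(a^2 - 4*a + 3) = (a - 4)*(a - 3)*(a - 1)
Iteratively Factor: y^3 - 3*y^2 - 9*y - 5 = (y + 1)*(y^2 - 4*y - 5) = (y + 1)^2*(y - 5)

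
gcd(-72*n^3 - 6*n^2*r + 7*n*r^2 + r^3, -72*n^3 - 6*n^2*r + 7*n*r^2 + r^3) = -72*n^3 - 6*n^2*r + 7*n*r^2 + r^3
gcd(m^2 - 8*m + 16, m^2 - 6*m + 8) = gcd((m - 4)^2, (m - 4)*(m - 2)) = m - 4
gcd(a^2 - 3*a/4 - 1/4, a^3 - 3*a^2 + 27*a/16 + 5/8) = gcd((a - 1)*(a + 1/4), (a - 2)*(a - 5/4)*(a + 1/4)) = a + 1/4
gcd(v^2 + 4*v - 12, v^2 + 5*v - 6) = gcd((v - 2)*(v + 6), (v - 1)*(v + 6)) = v + 6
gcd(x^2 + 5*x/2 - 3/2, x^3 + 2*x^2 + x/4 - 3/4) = x - 1/2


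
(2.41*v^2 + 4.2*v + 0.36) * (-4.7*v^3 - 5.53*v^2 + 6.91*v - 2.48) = -11.327*v^5 - 33.0673*v^4 - 8.2649*v^3 + 21.0544*v^2 - 7.9284*v - 0.8928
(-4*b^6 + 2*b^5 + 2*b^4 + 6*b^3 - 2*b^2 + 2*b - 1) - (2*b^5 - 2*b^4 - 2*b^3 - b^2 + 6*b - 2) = -4*b^6 + 4*b^4 + 8*b^3 - b^2 - 4*b + 1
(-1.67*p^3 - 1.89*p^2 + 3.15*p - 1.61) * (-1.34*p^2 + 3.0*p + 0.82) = 2.2378*p^5 - 2.4774*p^4 - 11.2604*p^3 + 10.0576*p^2 - 2.247*p - 1.3202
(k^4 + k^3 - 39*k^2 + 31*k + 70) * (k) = k^5 + k^4 - 39*k^3 + 31*k^2 + 70*k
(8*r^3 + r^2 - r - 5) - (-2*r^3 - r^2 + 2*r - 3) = 10*r^3 + 2*r^2 - 3*r - 2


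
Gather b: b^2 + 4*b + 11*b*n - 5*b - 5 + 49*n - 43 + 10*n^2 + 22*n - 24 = b^2 + b*(11*n - 1) + 10*n^2 + 71*n - 72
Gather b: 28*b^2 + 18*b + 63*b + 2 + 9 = 28*b^2 + 81*b + 11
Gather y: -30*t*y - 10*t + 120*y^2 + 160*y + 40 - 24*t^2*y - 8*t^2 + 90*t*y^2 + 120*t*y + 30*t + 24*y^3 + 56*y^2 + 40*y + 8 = -8*t^2 + 20*t + 24*y^3 + y^2*(90*t + 176) + y*(-24*t^2 + 90*t + 200) + 48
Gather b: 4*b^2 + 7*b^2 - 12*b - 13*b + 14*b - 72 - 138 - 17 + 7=11*b^2 - 11*b - 220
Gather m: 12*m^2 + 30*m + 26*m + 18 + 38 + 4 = 12*m^2 + 56*m + 60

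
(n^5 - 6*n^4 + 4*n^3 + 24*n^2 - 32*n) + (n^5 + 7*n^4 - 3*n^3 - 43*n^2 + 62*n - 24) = 2*n^5 + n^4 + n^3 - 19*n^2 + 30*n - 24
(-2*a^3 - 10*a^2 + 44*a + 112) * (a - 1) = -2*a^4 - 8*a^3 + 54*a^2 + 68*a - 112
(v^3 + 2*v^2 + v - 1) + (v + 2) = v^3 + 2*v^2 + 2*v + 1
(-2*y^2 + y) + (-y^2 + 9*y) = -3*y^2 + 10*y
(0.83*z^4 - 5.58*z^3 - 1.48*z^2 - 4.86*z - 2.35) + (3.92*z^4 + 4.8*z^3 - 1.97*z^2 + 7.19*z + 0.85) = 4.75*z^4 - 0.78*z^3 - 3.45*z^2 + 2.33*z - 1.5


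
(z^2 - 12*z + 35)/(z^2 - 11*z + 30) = (z - 7)/(z - 6)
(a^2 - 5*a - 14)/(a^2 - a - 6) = (a - 7)/(a - 3)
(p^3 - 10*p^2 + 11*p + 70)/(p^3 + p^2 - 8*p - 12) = (p^2 - 12*p + 35)/(p^2 - p - 6)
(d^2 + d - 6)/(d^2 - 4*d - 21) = (d - 2)/(d - 7)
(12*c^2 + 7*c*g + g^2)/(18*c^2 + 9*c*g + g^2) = (4*c + g)/(6*c + g)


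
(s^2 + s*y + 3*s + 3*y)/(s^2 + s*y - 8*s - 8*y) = (s + 3)/(s - 8)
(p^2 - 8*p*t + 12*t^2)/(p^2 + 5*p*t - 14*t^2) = (p - 6*t)/(p + 7*t)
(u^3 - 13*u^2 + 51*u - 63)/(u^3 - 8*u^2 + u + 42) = (u - 3)/(u + 2)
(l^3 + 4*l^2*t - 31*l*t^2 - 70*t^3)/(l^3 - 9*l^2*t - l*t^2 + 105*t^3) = (-l^2 - 9*l*t - 14*t^2)/(-l^2 + 4*l*t + 21*t^2)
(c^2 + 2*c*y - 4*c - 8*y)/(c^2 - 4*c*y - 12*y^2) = (4 - c)/(-c + 6*y)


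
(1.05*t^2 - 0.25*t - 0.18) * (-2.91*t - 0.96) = -3.0555*t^3 - 0.2805*t^2 + 0.7638*t + 0.1728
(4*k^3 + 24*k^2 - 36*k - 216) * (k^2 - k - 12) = 4*k^5 + 20*k^4 - 108*k^3 - 468*k^2 + 648*k + 2592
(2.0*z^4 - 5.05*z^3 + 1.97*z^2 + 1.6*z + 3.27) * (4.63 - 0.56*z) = -1.12*z^5 + 12.088*z^4 - 24.4847*z^3 + 8.2251*z^2 + 5.5768*z + 15.1401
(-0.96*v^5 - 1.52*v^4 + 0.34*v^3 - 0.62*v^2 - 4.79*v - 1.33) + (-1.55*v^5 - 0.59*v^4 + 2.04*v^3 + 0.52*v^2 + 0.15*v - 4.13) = -2.51*v^5 - 2.11*v^4 + 2.38*v^3 - 0.1*v^2 - 4.64*v - 5.46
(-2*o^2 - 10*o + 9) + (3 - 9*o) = -2*o^2 - 19*o + 12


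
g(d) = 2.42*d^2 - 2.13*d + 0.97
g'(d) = 4.84*d - 2.13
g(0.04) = 0.89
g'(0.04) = -1.94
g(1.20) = 1.90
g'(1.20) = 3.68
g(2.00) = 6.39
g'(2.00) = 7.55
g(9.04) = 179.48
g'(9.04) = 41.62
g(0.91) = 1.04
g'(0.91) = 2.27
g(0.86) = 0.93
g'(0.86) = 2.03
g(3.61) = 24.82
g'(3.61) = 15.34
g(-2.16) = 16.86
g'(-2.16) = -12.58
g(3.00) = 16.36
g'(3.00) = 12.39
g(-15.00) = 577.42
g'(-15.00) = -74.73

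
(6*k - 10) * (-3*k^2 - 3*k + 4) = -18*k^3 + 12*k^2 + 54*k - 40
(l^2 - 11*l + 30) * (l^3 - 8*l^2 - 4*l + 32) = l^5 - 19*l^4 + 114*l^3 - 164*l^2 - 472*l + 960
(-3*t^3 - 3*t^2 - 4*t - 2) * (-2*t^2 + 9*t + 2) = 6*t^5 - 21*t^4 - 25*t^3 - 38*t^2 - 26*t - 4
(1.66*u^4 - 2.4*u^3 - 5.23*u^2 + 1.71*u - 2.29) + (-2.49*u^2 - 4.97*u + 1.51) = 1.66*u^4 - 2.4*u^3 - 7.72*u^2 - 3.26*u - 0.78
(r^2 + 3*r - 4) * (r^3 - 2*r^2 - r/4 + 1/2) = r^5 + r^4 - 41*r^3/4 + 31*r^2/4 + 5*r/2 - 2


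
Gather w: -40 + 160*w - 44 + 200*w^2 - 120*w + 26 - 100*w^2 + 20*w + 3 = 100*w^2 + 60*w - 55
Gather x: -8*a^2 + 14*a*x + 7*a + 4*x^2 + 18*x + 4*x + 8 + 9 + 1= -8*a^2 + 7*a + 4*x^2 + x*(14*a + 22) + 18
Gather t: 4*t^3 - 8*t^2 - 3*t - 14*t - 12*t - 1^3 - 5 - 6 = 4*t^3 - 8*t^2 - 29*t - 12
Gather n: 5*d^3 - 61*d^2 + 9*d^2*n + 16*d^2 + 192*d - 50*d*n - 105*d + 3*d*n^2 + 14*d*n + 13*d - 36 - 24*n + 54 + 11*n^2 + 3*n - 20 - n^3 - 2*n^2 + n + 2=5*d^3 - 45*d^2 + 100*d - n^3 + n^2*(3*d + 9) + n*(9*d^2 - 36*d - 20)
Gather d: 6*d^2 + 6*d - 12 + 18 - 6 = 6*d^2 + 6*d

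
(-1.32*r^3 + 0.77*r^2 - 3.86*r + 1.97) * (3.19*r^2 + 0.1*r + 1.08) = -4.2108*r^5 + 2.3243*r^4 - 13.662*r^3 + 6.7299*r^2 - 3.9718*r + 2.1276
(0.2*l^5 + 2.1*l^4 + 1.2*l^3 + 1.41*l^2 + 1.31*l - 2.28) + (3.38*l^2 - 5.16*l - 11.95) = 0.2*l^5 + 2.1*l^4 + 1.2*l^3 + 4.79*l^2 - 3.85*l - 14.23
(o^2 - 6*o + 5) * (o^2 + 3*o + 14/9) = o^4 - 3*o^3 - 103*o^2/9 + 17*o/3 + 70/9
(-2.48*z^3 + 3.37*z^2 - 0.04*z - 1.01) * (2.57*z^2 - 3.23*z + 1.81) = -6.3736*z^5 + 16.6713*z^4 - 15.4767*z^3 + 3.6332*z^2 + 3.1899*z - 1.8281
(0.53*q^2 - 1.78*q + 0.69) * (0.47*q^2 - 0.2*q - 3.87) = 0.2491*q^4 - 0.9426*q^3 - 1.3708*q^2 + 6.7506*q - 2.6703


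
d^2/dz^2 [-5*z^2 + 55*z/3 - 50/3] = -10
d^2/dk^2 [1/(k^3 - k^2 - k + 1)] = 4*(3*k^2 + 2*k + 1)/(k^7 - k^6 - 3*k^5 + 3*k^4 + 3*k^3 - 3*k^2 - k + 1)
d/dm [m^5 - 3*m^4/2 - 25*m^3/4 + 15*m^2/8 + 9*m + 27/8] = 5*m^4 - 6*m^3 - 75*m^2/4 + 15*m/4 + 9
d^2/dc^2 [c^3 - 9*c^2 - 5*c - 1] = 6*c - 18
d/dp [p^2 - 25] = 2*p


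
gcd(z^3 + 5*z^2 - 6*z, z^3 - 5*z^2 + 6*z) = z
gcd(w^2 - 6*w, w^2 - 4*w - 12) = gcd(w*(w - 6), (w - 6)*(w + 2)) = w - 6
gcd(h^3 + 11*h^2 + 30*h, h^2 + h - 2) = 1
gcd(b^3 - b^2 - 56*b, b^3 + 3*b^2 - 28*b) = b^2 + 7*b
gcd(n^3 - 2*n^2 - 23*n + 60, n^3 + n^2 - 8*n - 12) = n - 3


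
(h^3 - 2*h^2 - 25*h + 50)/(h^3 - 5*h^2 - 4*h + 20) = (h + 5)/(h + 2)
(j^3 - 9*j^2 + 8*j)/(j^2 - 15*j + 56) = j*(j - 1)/(j - 7)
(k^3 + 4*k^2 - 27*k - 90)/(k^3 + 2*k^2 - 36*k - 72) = (k^2 - 2*k - 15)/(k^2 - 4*k - 12)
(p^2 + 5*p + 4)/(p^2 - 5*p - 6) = (p + 4)/(p - 6)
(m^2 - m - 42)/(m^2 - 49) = (m + 6)/(m + 7)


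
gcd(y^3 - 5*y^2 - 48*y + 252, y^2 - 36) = y - 6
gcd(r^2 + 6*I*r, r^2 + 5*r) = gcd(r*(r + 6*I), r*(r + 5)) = r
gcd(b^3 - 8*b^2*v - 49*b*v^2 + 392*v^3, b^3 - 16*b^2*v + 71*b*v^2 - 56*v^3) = b^2 - 15*b*v + 56*v^2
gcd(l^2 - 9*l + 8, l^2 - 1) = l - 1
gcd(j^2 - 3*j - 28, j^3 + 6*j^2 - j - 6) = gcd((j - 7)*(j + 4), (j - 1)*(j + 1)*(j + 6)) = 1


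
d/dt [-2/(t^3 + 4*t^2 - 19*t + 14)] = 2*(3*t^2 + 8*t - 19)/(t^3 + 4*t^2 - 19*t + 14)^2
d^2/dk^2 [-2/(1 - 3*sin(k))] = 6*(-3*sin(k)^2 - sin(k) + 6)/(3*sin(k) - 1)^3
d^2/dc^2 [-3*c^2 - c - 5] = -6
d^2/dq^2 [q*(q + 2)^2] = 6*q + 8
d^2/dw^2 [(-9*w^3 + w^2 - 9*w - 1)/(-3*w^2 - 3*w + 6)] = 2*(37*w^3 - 57*w^2 + 165*w + 17)/(3*(w^6 + 3*w^5 - 3*w^4 - 11*w^3 + 6*w^2 + 12*w - 8))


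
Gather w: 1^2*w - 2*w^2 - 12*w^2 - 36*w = -14*w^2 - 35*w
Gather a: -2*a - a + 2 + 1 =3 - 3*a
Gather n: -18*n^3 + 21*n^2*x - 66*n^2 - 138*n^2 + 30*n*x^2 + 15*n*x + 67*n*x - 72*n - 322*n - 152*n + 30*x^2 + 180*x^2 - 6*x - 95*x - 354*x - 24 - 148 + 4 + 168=-18*n^3 + n^2*(21*x - 204) + n*(30*x^2 + 82*x - 546) + 210*x^2 - 455*x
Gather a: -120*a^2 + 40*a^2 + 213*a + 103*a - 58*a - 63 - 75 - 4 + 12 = -80*a^2 + 258*a - 130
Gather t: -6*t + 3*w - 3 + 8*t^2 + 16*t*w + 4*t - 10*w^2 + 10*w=8*t^2 + t*(16*w - 2) - 10*w^2 + 13*w - 3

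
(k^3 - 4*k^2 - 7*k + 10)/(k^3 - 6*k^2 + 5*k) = (k + 2)/k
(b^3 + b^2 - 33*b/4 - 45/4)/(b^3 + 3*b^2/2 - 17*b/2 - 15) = (b + 3/2)/(b + 2)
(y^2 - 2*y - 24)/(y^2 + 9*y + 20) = (y - 6)/(y + 5)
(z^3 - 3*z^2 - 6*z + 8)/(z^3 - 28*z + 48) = (z^2 + z - 2)/(z^2 + 4*z - 12)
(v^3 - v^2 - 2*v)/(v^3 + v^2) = (v - 2)/v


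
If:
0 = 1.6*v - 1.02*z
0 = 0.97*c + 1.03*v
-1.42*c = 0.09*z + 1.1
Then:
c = -0.85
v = 0.80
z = 1.26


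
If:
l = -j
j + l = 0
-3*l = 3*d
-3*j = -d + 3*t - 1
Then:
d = 1/2 - 3*t/2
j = 1/2 - 3*t/2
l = 3*t/2 - 1/2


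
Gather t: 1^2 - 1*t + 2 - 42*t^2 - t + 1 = -42*t^2 - 2*t + 4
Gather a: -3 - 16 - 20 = -39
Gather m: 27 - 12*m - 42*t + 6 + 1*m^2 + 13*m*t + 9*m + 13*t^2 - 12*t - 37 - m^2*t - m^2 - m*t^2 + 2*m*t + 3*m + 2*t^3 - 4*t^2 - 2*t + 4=-m^2*t + m*(-t^2 + 15*t) + 2*t^3 + 9*t^2 - 56*t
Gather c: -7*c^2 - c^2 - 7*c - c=-8*c^2 - 8*c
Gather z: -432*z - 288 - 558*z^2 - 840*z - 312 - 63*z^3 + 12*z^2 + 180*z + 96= -63*z^3 - 546*z^2 - 1092*z - 504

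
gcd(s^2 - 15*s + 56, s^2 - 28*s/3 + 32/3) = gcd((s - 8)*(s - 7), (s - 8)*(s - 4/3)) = s - 8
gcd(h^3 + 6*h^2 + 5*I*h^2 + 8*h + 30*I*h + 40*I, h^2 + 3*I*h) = 1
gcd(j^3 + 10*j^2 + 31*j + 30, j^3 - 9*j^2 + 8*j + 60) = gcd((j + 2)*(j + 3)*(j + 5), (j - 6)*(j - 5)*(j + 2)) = j + 2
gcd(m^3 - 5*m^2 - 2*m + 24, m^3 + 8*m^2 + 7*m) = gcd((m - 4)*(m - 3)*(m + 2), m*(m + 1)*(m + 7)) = 1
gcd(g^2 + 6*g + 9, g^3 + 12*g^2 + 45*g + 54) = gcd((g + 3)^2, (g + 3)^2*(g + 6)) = g^2 + 6*g + 9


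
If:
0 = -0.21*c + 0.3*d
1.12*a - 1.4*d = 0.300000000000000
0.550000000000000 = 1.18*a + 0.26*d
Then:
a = 0.44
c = 0.19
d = 0.13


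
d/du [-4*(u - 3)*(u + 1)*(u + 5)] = -12*u^2 - 24*u + 52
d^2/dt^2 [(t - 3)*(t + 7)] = 2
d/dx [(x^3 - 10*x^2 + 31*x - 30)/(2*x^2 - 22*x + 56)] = (x^4 - 22*x^3 + 163*x^2 - 500*x + 538)/(2*(x^4 - 22*x^3 + 177*x^2 - 616*x + 784))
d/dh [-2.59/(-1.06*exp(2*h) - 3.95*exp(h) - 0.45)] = (-5.4908*exp(h) - 10.2305)*exp(h)/(1.06*exp(2*h) + 3.95*exp(h) + 0.45)^2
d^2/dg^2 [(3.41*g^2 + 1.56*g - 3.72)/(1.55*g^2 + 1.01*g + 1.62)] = (1.4210854715202e-14*g^4 - 3.18091*g^3 - 104.99886*g^2 - 58.44492*g + 23.88576)/(3.723875*g^6 + 7.279575*g^5 + 16.419615*g^4 + 16.246961*g^3 + 17.161146*g^2 + 7.951932*g + 4.251528)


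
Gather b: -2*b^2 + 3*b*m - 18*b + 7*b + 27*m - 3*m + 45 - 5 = -2*b^2 + b*(3*m - 11) + 24*m + 40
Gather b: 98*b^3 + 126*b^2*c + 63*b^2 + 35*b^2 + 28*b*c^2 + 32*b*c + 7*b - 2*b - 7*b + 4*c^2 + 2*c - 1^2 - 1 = 98*b^3 + b^2*(126*c + 98) + b*(28*c^2 + 32*c - 2) + 4*c^2 + 2*c - 2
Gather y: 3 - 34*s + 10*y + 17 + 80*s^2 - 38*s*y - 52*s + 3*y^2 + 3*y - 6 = 80*s^2 - 86*s + 3*y^2 + y*(13 - 38*s) + 14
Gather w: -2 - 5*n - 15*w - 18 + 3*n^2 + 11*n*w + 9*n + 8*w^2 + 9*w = 3*n^2 + 4*n + 8*w^2 + w*(11*n - 6) - 20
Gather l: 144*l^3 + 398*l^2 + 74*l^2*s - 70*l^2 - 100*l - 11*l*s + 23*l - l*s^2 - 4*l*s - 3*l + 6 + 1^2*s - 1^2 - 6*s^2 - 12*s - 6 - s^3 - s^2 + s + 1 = 144*l^3 + l^2*(74*s + 328) + l*(-s^2 - 15*s - 80) - s^3 - 7*s^2 - 10*s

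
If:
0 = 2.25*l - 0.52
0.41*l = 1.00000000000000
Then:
No Solution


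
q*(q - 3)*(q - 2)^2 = q^4 - 7*q^3 + 16*q^2 - 12*q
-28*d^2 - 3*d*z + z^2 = (-7*d + z)*(4*d + z)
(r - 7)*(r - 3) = r^2 - 10*r + 21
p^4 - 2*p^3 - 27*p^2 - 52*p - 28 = (p - 7)*(p + 1)*(p + 2)^2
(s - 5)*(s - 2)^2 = s^3 - 9*s^2 + 24*s - 20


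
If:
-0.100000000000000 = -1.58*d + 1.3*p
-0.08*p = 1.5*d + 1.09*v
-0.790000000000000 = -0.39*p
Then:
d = 1.73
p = 2.03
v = -2.53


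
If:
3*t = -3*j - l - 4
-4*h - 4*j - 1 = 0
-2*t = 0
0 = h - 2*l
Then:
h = 13/10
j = -31/20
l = 13/20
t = 0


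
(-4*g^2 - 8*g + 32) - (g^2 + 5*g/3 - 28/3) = -5*g^2 - 29*g/3 + 124/3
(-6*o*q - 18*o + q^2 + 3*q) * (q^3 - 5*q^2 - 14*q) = -6*o*q^4 + 12*o*q^3 + 174*o*q^2 + 252*o*q + q^5 - 2*q^4 - 29*q^3 - 42*q^2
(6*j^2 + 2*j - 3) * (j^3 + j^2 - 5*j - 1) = 6*j^5 + 8*j^4 - 31*j^3 - 19*j^2 + 13*j + 3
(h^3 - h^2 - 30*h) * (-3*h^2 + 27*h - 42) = -3*h^5 + 30*h^4 + 21*h^3 - 768*h^2 + 1260*h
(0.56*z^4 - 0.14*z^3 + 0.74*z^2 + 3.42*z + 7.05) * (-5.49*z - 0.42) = -3.0744*z^5 + 0.5334*z^4 - 4.0038*z^3 - 19.0866*z^2 - 40.1409*z - 2.961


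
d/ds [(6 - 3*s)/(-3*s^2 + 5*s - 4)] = 9*(-s^2 + 4*s - 2)/(9*s^4 - 30*s^3 + 49*s^2 - 40*s + 16)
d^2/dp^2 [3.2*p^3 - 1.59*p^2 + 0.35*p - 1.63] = 19.2*p - 3.18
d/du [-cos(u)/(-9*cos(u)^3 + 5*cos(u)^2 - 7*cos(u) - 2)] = 16*(18*cos(u)^3 - 5*cos(u)^2 - 2)*sin(u)/(-55*cos(u) + 10*cos(2*u) - 9*cos(3*u) + 2)^2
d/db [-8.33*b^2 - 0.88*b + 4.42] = -16.66*b - 0.88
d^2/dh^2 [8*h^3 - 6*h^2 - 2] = 48*h - 12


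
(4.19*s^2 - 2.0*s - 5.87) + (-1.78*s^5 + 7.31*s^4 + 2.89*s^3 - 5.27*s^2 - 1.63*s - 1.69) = -1.78*s^5 + 7.31*s^4 + 2.89*s^3 - 1.08*s^2 - 3.63*s - 7.56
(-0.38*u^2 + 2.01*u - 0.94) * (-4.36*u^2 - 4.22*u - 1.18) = 1.6568*u^4 - 7.16*u^3 - 3.9354*u^2 + 1.595*u + 1.1092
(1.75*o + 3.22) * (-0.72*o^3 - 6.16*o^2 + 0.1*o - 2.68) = -1.26*o^4 - 13.0984*o^3 - 19.6602*o^2 - 4.368*o - 8.6296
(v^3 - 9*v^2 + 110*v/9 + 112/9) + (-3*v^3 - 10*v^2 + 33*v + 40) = -2*v^3 - 19*v^2 + 407*v/9 + 472/9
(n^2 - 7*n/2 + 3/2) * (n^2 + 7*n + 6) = n^4 + 7*n^3/2 - 17*n^2 - 21*n/2 + 9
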